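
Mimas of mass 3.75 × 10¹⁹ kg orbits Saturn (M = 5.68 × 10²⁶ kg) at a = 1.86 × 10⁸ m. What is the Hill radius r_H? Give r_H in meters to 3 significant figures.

5.21 × 10⁵ m

r_H ≈ a (m/3M)^(1/3)
    = (1.86 × 10⁸) × (3.75 × 10¹⁹ / (3 × 5.68 × 10²⁶))^(1/3)
    = 5.21 × 10⁵ m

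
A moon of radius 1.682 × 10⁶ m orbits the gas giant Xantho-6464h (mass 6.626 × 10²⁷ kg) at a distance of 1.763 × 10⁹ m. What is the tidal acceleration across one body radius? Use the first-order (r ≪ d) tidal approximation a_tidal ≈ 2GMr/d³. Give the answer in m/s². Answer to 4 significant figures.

Δa = 2GMr/d³
   = 2 × (6.674 × 10⁻¹¹) × (6.626 × 10²⁷) × (1.682 × 10⁶) / (1.763 × 10⁹)³
   = 2.715 × 10⁻⁴ m/s²

2.715 × 10⁻⁴ m/s²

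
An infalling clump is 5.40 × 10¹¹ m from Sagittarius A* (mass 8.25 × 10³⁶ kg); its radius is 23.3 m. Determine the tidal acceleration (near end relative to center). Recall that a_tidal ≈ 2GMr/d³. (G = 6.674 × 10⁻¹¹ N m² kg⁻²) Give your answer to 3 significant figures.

The tidal stretch is the gradient of GM/d² times the body's extent r, hence the 1/d³ dependence.
Δa = 2GMr/d³
   = 2 × (6.674 × 10⁻¹¹) × (8.25 × 10³⁶) × (23.3) / (5.40 × 10¹¹)³
   = 1.63 × 10⁻⁷ m/s²

1.63 × 10⁻⁷ m/s²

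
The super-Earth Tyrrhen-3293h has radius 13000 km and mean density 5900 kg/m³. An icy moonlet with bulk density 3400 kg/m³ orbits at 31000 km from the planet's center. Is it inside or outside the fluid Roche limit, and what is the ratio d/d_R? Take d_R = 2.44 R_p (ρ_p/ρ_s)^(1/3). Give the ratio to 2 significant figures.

inside; d/d_R ≈ 0.81

d_R = 2.44 × (13000 km) × (5900/3400)^(1/3) = 38120 km
d/d_R = (31000) / (38120) = 0.81
Since d/d_R < 1, the body is inside the Roche limit.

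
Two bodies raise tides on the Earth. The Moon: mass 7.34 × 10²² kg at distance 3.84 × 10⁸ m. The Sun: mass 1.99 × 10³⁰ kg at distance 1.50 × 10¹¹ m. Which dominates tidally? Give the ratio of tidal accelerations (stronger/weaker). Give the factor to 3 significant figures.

The Moon, by a factor of ≈ 2.20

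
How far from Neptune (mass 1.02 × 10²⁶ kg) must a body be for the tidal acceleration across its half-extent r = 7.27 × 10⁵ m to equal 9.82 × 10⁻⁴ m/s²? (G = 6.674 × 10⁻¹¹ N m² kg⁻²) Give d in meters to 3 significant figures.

2GMr/d³ = a_tidal  ⇒  d = (2GMr / a_tidal)^(1/3)
d = (2 × 6.674×10⁻¹¹ × (1.02 × 10²⁶) × (7.27 × 10⁵) / (9.82 × 10⁻⁴))^(1/3)
  = 2.16 × 10⁸ m

2.16 × 10⁸ m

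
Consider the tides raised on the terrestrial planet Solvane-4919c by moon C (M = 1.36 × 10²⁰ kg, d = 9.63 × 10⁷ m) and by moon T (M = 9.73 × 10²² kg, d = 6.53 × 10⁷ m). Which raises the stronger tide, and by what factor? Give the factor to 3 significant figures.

Moon T, by a factor of ≈ 2290

Compare M/d³ for the two perturbers:
Moon C: (1.36 × 10²⁰) / (9.63 × 10⁷)³ = 1.523 × 10⁻⁴
Moon T: (9.73 × 10²²) / (6.53 × 10⁷)³ = 3.494 × 10⁻¹
Ratio (larger/smaller) = 2290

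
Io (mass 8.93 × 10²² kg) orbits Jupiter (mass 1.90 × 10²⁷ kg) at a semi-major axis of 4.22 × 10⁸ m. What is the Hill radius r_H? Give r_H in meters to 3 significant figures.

r_H ≈ a (m/3M)^(1/3)
    = (4.22 × 10⁸) × (8.93 × 10²² / (3 × 1.90 × 10²⁷))^(1/3)
    = 1.06 × 10⁷ m

1.06 × 10⁷ m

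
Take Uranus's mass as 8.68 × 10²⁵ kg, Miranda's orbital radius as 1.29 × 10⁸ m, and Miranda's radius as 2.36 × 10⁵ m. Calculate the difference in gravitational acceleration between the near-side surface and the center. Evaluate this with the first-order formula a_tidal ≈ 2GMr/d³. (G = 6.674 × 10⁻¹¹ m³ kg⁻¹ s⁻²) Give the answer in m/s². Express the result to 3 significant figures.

Δa = 2GMr/d³
   = 2 × (6.674 × 10⁻¹¹) × (8.68 × 10²⁵) × (2.36 × 10⁵) / (1.29 × 10⁸)³
   = 1.27 × 10⁻³ m/s²

1.27 × 10⁻³ m/s²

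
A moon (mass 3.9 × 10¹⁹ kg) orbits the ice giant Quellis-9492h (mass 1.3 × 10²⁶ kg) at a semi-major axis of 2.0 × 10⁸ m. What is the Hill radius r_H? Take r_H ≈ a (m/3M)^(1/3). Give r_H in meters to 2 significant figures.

r_H ≈ a (m/3M)^(1/3)
    = (2.0 × 10⁸) × (3.9 × 10¹⁹ / (3 × 1.3 × 10²⁶))^(1/3)
    = 9.3 × 10⁵ m

9.3 × 10⁵ m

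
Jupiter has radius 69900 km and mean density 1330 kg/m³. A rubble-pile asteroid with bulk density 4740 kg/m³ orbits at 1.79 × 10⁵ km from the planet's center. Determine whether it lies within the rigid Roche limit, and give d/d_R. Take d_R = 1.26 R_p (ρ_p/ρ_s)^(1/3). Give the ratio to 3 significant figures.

outside; d/d_R ≈ 3.10

d_R = 1.26 × (69900 km) × (1330/4740)^(1/3) = 57660 km
d/d_R = (1.79 × 10⁵) / (57660) = 3.10
Since d/d_R > 1, the body is outside the Roche limit.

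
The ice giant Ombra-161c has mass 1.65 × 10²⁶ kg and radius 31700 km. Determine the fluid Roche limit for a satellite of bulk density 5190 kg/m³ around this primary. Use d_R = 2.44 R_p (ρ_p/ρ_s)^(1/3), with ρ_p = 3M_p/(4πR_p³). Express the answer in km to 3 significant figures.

48000 km

ρ_p = 3M_p/(4πR_p³) = 3 × (1.65 × 10²⁶) / (4π × (3.17 × 10⁷ m)³) = 1240 kg/m³
d_R = 2.44 × 31700 km × (1240/5190)^(1/3)
    = 48000 km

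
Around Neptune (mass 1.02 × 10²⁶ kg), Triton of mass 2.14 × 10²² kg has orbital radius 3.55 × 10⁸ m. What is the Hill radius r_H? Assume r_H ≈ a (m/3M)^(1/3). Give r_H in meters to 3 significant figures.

1.46 × 10⁷ m

r_H ≈ a (m/3M)^(1/3)
    = (3.55 × 10⁸) × (2.14 × 10²² / (3 × 1.02 × 10²⁶))^(1/3)
    = 1.46 × 10⁷ m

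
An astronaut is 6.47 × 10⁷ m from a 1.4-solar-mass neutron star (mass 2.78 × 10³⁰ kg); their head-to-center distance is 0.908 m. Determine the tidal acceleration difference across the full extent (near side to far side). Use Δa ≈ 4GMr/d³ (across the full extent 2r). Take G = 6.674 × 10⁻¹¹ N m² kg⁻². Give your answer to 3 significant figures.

2.49 × 10⁻³ m/s²

Δg = 4GMr/d³
   = 4 × (6.674 × 10⁻¹¹) × (2.78 × 10³⁰) × (0.908) / (6.47 × 10⁷)³
   = 2.49 × 10⁻³ m/s²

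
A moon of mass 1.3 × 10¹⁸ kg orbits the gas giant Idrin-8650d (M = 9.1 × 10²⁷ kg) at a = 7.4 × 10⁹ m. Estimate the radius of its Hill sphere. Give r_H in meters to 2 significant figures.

r_H ≈ a (m/3M)^(1/3)
    = (7.4 × 10⁹) × (1.3 × 10¹⁸ / (3 × 9.1 × 10²⁷))^(1/3)
    = 2.7 × 10⁶ m

2.7 × 10⁶ m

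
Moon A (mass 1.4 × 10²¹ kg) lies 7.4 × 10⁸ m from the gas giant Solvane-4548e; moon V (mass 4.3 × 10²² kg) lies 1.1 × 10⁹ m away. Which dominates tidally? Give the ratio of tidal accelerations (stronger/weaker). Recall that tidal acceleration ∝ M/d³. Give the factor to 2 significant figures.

Moon V, by a factor of ≈ 9.4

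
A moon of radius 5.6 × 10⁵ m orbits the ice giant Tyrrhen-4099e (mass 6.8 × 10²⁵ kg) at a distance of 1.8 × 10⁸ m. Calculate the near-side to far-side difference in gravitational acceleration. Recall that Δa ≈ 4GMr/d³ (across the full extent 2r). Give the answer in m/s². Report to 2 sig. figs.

The field gradient is 2GM/d³; across the full diameter 2r the difference is 4GMr/d³.
Δa = 4GMr/d³
   = 4 × (6.674 × 10⁻¹¹) × (6.8 × 10²⁵) × (5.6 × 10⁵) / (1.8 × 10⁸)³
   = 1.7 × 10⁻³ m/s²

1.7 × 10⁻³ m/s²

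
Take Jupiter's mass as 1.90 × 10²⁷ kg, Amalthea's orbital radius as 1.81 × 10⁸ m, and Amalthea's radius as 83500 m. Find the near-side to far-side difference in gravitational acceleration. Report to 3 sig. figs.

7.14 × 10⁻³ m/s²

Δg = 4GMr/d³
   = 4 × (6.674 × 10⁻¹¹) × (1.90 × 10²⁷) × (83500) / (1.81 × 10⁸)³
   = 7.14 × 10⁻³ m/s²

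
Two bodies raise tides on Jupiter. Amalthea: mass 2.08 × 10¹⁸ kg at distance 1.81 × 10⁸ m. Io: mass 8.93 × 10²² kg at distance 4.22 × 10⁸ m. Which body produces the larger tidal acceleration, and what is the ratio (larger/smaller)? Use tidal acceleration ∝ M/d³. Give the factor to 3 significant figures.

Io, by a factor of ≈ 3390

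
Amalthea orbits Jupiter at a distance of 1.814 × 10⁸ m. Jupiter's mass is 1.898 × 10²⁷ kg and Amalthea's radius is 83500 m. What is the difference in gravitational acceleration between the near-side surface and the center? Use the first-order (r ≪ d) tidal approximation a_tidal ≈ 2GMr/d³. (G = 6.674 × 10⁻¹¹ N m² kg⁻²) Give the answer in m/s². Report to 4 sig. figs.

Since r ≪ d, expand the inverse-square field across one radius to get the leading 2GMr/d³ term.
Δg = 2GMr/d³
   = 2 × (6.674 × 10⁻¹¹) × (1.898 × 10²⁷) × (83500) / (1.814 × 10⁸)³
   = 3.544 × 10⁻³ m/s²

3.544 × 10⁻³ m/s²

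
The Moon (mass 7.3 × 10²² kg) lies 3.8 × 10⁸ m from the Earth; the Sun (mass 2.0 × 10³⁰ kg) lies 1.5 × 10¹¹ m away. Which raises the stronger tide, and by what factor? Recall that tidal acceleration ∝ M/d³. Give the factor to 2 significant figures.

The Moon, by a factor of ≈ 2.2

The tide-raising term goes as M/d³ (the gradient of a 1/d² field).
The Moon: (7.3 × 10²²) / (3.8 × 10⁸)³ = 1.330 × 10⁻³
The Sun: (2.0 × 10³⁰) / (1.5 × 10¹¹)³ = 5.926 × 10⁻⁴
Ratio (larger/smaller) = 2.2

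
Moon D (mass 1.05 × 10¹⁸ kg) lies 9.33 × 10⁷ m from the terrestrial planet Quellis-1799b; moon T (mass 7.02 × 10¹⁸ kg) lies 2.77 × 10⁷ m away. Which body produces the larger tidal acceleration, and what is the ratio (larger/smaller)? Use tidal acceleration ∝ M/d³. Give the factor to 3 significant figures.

Moon T, by a factor of ≈ 255

Compare M/d³ for the two perturbers:
Moon D: (1.05 × 10¹⁸) / (9.33 × 10⁷)³ = 1.293 × 10⁻⁶
Moon T: (7.02 × 10¹⁸) / (2.77 × 10⁷)³ = 3.303 × 10⁻⁴
Ratio (larger/smaller) = 255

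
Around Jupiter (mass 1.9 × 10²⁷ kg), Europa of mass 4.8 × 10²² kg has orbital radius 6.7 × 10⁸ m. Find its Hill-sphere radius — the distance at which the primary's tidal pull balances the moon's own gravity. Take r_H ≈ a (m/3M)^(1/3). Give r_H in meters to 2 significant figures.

1.4 × 10⁷ m

r_H ≈ a (m/3M)^(1/3)
    = (6.7 × 10⁸) × (4.8 × 10²² / (3 × 1.9 × 10²⁷))^(1/3)
    = 1.4 × 10⁷ m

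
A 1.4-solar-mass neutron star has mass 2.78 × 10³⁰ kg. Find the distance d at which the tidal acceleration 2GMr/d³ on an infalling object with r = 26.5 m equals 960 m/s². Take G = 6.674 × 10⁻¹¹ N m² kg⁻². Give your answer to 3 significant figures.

2GMr/d³ = a_tidal  ⇒  d = (2GMr / a_tidal)^(1/3)
d = (2 × 6.674×10⁻¹¹ × (2.78 × 10³⁰) × (26.5) / (960))^(1/3)
  = 2.17 × 10⁶ m

2.17 × 10⁶ m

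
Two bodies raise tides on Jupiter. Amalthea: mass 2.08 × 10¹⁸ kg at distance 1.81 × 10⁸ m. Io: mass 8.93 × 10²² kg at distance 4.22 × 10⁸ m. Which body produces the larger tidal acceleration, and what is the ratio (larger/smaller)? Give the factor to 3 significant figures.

Tidal stretch scales as M/d³; compute that for each body.
Amalthea: (2.08 × 10¹⁸) / (1.81 × 10⁸)³ = 3.508 × 10⁻⁷
Io: (8.93 × 10²²) / (4.22 × 10⁸)³ = 1.188 × 10⁻³
Ratio (larger/smaller) = 3390

Io, by a factor of ≈ 3390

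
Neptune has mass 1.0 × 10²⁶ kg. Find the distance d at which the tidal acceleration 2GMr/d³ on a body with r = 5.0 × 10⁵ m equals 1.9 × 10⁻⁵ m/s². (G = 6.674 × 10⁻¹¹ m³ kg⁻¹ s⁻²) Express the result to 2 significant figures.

7.1 × 10⁸ m

2GMr/d³ = a_tidal  ⇒  d = (2GMr / a_tidal)^(1/3)
d = (2 × 6.674×10⁻¹¹ × (1.0 × 10²⁶) × (5.0 × 10⁵) / (1.9 × 10⁻⁵))^(1/3)
  = 7.1 × 10⁸ m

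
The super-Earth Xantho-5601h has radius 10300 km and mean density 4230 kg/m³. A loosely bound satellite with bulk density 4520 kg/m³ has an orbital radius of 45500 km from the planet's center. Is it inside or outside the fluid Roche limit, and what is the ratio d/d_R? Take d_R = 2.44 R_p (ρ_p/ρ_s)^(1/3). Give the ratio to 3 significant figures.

outside; d/d_R ≈ 1.85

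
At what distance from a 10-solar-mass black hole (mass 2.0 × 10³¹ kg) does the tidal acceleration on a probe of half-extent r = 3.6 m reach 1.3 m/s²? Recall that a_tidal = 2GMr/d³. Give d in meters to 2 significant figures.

1.9 × 10⁷ m

2GMr/d³ = a_tidal  ⇒  d = (2GMr / a_tidal)^(1/3)
d = (2 × 6.674×10⁻¹¹ × (2.0 × 10³¹) × (3.6) / (1.3))^(1/3)
  = 1.9 × 10⁷ m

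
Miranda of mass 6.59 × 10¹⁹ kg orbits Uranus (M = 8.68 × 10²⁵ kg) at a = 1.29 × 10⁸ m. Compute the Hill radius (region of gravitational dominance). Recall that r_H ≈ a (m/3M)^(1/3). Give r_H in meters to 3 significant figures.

r_H ≈ a (m/3M)^(1/3)
    = (1.29 × 10⁸) × (6.59 × 10¹⁹ / (3 × 8.68 × 10²⁵))^(1/3)
    = 8.16 × 10⁵ m

8.16 × 10⁵ m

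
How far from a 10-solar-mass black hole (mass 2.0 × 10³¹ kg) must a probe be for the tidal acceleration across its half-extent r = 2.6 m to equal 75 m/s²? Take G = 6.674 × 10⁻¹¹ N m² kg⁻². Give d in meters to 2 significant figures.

4.5 × 10⁶ m

2GMr/d³ = a_tidal  ⇒  d = (2GMr / a_tidal)^(1/3)
d = (2 × 6.674×10⁻¹¹ × (2.0 × 10³¹) × (2.6) / (75))^(1/3)
  = 4.5 × 10⁶ m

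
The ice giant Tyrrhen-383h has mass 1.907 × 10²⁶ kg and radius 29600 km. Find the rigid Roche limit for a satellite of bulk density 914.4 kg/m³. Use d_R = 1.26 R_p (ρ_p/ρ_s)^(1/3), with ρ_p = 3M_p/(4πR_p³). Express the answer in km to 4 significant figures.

ρ_p = 3M_p/(4πR_p³) = 3 × (1.907 × 10²⁶) / (4π × (2.960 × 10⁷ m)³) = 1755 kg/m³
d_R = 1.26 × 29600 km × (1755/914.4)^(1/3)
    = 46350 km

46350 km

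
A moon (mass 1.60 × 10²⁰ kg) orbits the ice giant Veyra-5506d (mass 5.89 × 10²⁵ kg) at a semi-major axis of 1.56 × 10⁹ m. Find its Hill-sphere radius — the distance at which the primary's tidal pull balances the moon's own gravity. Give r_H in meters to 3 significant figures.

r_H ≈ a (m/3M)^(1/3)
    = (1.56 × 10⁹) × (1.60 × 10²⁰ / (3 × 5.89 × 10²⁵))^(1/3)
    = 1.51 × 10⁷ m

1.51 × 10⁷ m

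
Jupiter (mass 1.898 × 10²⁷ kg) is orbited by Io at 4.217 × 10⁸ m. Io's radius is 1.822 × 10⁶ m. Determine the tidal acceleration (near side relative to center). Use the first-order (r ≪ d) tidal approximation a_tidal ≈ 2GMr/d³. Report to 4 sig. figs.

a_tidal = 2GMr/d³
        = 2 × (6.674 × 10⁻¹¹) × (1.898 × 10²⁷) × (1.822 × 10⁶) / (4.217 × 10⁸)³
        = 6.155 × 10⁻³ m/s²

6.155 × 10⁻³ m/s²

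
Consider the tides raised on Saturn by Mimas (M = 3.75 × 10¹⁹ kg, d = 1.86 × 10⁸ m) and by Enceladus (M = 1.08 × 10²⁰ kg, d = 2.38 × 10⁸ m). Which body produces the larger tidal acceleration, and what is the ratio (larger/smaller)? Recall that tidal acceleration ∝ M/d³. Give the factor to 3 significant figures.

Enceladus, by a factor of ≈ 1.37

Tidal stretch scales as M/d³; compute that for each body.
Mimas: (3.75 × 10¹⁹) / (1.86 × 10⁸)³ = 5.828 × 10⁻⁶
Enceladus: (1.08 × 10²⁰) / (2.38 × 10⁸)³ = 8.011 × 10⁻⁶
Ratio (larger/smaller) = 1.37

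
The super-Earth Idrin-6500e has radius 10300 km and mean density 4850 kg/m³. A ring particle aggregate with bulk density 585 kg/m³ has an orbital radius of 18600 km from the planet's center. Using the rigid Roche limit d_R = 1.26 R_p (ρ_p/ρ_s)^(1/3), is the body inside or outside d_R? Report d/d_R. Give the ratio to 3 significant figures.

inside; d/d_R ≈ 0.708

d_R = 1.26 × (10300 km) × (4850/585)^(1/3) = 26270 km
d/d_R = (18600) / (26270) = 0.708
Since d/d_R < 1, the body is inside the Roche limit.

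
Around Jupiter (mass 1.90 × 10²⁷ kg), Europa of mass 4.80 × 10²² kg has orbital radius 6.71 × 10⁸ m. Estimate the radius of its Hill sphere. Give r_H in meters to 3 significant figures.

1.37 × 10⁷ m

r_H ≈ a (m/3M)^(1/3)
    = (6.71 × 10⁸) × (4.80 × 10²² / (3 × 1.90 × 10²⁷))^(1/3)
    = 1.37 × 10⁷ m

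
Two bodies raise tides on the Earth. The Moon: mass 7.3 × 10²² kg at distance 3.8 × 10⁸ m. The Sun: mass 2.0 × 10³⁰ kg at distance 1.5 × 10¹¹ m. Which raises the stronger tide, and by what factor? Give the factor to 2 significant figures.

The Moon, by a factor of ≈ 2.2

Compare M/d³ for the two perturbers:
The Moon: (7.3 × 10²²) / (3.8 × 10⁸)³ = 1.330 × 10⁻³
The Sun: (2.0 × 10³⁰) / (1.5 × 10¹¹)³ = 5.926 × 10⁻⁴
Ratio (larger/smaller) = 2.2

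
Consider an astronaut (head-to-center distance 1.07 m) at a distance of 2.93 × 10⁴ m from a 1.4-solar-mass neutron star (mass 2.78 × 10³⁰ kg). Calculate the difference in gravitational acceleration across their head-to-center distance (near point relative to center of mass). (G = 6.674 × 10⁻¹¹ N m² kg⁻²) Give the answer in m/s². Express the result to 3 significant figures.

1.58 × 10⁷ m/s²

Differencing GM/(d−r)² and GM/d² to first order in r/d gives 2GMr/d³.
a_tidal = 2GMr/d³
        = 2 × (6.674 × 10⁻¹¹) × (2.78 × 10³⁰) × (1.07) / (2.93 × 10⁴)³
        = 1.58 × 10⁷ m/s²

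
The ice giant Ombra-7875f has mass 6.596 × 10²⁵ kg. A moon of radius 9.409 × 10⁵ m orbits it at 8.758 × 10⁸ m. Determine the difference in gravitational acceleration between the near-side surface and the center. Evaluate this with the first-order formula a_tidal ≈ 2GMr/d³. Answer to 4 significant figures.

Δa = 2GMr/d³
   = 2 × (6.674 × 10⁻¹¹) × (6.596 × 10²⁵) × (9.409 × 10⁵) / (8.758 × 10⁸)³
   = 1.233 × 10⁻⁵ m/s²

1.233 × 10⁻⁵ m/s²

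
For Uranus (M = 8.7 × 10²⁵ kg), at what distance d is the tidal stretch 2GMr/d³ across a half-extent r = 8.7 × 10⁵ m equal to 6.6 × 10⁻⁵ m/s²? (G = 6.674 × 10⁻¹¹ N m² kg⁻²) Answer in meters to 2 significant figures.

2GMr/d³ = a_tidal  ⇒  d = (2GMr / a_tidal)^(1/3)
d = (2 × 6.674×10⁻¹¹ × (8.7 × 10²⁵) × (8.7 × 10⁵) / (6.6 × 10⁻⁵))^(1/3)
  = 5.3 × 10⁸ m

5.3 × 10⁸ m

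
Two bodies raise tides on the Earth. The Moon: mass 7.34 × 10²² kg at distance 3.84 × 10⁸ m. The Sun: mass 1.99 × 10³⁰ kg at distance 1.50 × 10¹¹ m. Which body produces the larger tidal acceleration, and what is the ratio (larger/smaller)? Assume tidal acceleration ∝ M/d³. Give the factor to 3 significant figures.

Compare M/d³ for the two perturbers:
The Moon: (7.34 × 10²²) / (3.84 × 10⁸)³ = 1.296 × 10⁻³
The Sun: (1.99 × 10³⁰) / (1.50 × 10¹¹)³ = 5.896 × 10⁻⁴
Ratio (larger/smaller) = 2.20

The Moon, by a factor of ≈ 2.20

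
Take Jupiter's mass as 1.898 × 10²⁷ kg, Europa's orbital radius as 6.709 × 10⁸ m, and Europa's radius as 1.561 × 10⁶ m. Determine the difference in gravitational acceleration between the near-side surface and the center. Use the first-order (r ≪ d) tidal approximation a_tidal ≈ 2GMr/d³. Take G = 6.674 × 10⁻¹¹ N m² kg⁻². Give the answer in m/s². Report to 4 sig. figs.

a_tidal = 2GMr/d³
        = 2 × (6.674 × 10⁻¹¹) × (1.898 × 10²⁷) × (1.561 × 10⁶) / (6.709 × 10⁸)³
        = 1.310 × 10⁻³ m/s²

1.310 × 10⁻³ m/s²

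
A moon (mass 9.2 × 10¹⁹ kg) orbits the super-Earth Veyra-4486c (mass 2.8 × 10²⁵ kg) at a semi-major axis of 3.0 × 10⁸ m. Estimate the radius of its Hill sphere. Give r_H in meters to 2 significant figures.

3.1 × 10⁶ m

r_H ≈ a (m/3M)^(1/3)
    = (3.0 × 10⁸) × (9.2 × 10¹⁹ / (3 × 2.8 × 10²⁵))^(1/3)
    = 3.1 × 10⁶ m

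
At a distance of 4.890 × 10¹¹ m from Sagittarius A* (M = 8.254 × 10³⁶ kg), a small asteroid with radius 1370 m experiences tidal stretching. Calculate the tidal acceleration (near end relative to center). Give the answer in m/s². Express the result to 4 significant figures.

1.291 × 10⁻⁵ m/s²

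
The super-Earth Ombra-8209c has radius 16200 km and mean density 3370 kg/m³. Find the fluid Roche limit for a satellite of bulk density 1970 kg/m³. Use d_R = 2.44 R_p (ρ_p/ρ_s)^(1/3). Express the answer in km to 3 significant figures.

d_R = 2.44 × 16200 km × (3370/1970)^(1/3)
    = 47300 km

47300 km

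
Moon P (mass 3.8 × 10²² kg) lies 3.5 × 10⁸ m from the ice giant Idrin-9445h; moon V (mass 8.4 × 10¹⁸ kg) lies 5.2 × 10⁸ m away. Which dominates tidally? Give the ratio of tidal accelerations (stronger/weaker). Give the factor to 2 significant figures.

Moon P, by a factor of ≈ 15000

Tidal stretch scales as M/d³; compute that for each body.
Moon P: (3.8 × 10²²) / (3.5 × 10⁸)³ = 8.863 × 10⁻⁴
Moon V: (8.4 × 10¹⁸) / (5.2 × 10⁸)³ = 5.974 × 10⁻⁸
Ratio (larger/smaller) = 15000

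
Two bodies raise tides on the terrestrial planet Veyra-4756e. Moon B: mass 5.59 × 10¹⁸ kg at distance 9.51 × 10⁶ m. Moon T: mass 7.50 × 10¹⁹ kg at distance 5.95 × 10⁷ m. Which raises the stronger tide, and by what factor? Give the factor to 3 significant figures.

Moon B, by a factor of ≈ 18.3

The tide-raising term goes as M/d³ (the gradient of a 1/d² field).
Moon B: (5.59 × 10¹⁸) / (9.51 × 10⁶)³ = 6.499 × 10⁻³
Moon T: (7.50 × 10¹⁹) / (5.95 × 10⁷)³ = 3.560 × 10⁻⁴
Ratio (larger/smaller) = 18.3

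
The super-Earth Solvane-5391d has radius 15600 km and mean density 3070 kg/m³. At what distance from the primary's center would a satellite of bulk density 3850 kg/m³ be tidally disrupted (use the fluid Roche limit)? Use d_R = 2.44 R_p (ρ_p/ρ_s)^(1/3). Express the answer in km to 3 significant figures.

35300 km

d_R = 2.44 × 15600 km × (3070/3850)^(1/3)
    = 35300 km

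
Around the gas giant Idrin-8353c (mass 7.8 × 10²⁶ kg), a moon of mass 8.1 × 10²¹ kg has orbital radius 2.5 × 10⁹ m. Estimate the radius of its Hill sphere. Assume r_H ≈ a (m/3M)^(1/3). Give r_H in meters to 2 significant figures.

r_H ≈ a (m/3M)^(1/3)
    = (2.5 × 10⁹) × (8.1 × 10²¹ / (3 × 7.8 × 10²⁶))^(1/3)
    = 3.8 × 10⁷ m

3.8 × 10⁷ m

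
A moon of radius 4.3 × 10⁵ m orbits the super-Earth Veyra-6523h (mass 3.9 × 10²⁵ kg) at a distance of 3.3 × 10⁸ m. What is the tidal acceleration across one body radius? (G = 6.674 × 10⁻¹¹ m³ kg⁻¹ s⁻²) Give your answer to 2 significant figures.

a_tidal = 2GMr/d³
        = 2 × (6.674 × 10⁻¹¹) × (3.9 × 10²⁵) × (4.3 × 10⁵) / (3.3 × 10⁸)³
        = 6.2 × 10⁻⁵ m/s²

6.2 × 10⁻⁵ m/s²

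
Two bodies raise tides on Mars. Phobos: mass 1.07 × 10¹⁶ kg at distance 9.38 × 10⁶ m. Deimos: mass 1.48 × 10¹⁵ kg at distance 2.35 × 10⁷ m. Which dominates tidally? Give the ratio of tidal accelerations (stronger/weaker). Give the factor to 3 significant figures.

Phobos, by a factor of ≈ 114

Tidal stretch scales as M/d³; compute that for each body.
Phobos: (1.07 × 10¹⁶) / (9.38 × 10⁶)³ = 1.297 × 10⁻⁵
Deimos: (1.48 × 10¹⁵) / (2.35 × 10⁷)³ = 1.140 × 10⁻⁷
Ratio (larger/smaller) = 114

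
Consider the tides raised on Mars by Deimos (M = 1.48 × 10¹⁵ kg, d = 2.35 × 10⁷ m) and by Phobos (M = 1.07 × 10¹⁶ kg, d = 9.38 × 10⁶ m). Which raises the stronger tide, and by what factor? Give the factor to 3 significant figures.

Tidal stretch scales as M/d³; compute that for each body.
Deimos: (1.48 × 10¹⁵) / (2.35 × 10⁷)³ = 1.140 × 10⁻⁷
Phobos: (1.07 × 10¹⁶) / (9.38 × 10⁶)³ = 1.297 × 10⁻⁵
Ratio (larger/smaller) = 114

Phobos, by a factor of ≈ 114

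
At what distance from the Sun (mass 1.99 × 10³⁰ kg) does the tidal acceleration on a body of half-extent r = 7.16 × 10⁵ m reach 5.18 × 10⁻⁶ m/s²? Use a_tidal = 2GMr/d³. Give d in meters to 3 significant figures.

2GMr/d³ = a_tidal  ⇒  d = (2GMr / a_tidal)^(1/3)
d = (2 × 6.674×10⁻¹¹ × (1.99 × 10³⁰) × (7.16 × 10⁵) / (5.18 × 10⁻⁶))^(1/3)
  = 3.32 × 10¹⁰ m

3.32 × 10¹⁰ m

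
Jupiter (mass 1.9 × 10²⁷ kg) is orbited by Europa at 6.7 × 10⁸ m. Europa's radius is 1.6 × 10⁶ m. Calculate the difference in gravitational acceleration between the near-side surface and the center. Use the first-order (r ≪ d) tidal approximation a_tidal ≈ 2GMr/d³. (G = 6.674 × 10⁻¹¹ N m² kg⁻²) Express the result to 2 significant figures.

1.3 × 10⁻³ m/s²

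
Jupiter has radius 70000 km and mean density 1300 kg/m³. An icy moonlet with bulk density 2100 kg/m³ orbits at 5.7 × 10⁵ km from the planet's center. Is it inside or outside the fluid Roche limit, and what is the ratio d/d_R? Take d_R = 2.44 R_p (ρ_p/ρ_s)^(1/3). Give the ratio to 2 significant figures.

d_R = 2.44 × (70000 km) × (1300/2100)^(1/3) = 1.456 × 10⁵ km
d/d_R = (5.7 × 10⁵) / (1.456 × 10⁵) = 3.9
Since d/d_R > 1, the body is outside the Roche limit.

outside; d/d_R ≈ 3.9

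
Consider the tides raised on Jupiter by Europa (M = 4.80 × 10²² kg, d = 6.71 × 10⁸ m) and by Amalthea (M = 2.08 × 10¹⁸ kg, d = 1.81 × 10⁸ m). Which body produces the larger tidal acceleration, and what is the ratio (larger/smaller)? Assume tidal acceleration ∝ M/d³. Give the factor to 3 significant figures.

Europa, by a factor of ≈ 453

Tidal stretch scales as M/d³; compute that for each body.
Europa: (4.80 × 10²²) / (6.71 × 10⁸)³ = 1.589 × 10⁻⁴
Amalthea: (2.08 × 10¹⁸) / (1.81 × 10⁸)³ = 3.508 × 10⁻⁷
Ratio (larger/smaller) = 453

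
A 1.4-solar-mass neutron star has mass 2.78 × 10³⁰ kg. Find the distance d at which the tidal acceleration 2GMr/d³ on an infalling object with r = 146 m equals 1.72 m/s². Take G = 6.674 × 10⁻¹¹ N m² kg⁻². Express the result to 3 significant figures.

2GMr/d³ = a_tidal  ⇒  d = (2GMr / a_tidal)^(1/3)
d = (2 × 6.674×10⁻¹¹ × (2.78 × 10³⁰) × (146) / (1.72))^(1/3)
  = 3.16 × 10⁷ m

3.16 × 10⁷ m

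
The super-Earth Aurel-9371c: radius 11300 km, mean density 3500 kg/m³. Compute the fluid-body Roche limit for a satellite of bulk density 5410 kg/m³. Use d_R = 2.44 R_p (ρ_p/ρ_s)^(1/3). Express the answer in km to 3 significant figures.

d_R = 2.44 × 11300 km × (3500/5410)^(1/3)
    = 23800 km

23800 km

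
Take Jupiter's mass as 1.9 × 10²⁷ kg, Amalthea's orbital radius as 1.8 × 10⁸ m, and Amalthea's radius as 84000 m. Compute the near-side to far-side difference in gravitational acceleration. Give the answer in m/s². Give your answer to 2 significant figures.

7.3 × 10⁻³ m/s²

Δg = 4GMr/d³
   = 4 × (6.674 × 10⁻¹¹) × (1.9 × 10²⁷) × (84000) / (1.8 × 10⁸)³
   = 7.3 × 10⁻³ m/s²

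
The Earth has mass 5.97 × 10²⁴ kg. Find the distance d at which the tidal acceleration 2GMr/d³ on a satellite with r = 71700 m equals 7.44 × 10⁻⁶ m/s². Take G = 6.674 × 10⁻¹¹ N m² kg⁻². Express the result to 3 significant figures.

1.97 × 10⁸ m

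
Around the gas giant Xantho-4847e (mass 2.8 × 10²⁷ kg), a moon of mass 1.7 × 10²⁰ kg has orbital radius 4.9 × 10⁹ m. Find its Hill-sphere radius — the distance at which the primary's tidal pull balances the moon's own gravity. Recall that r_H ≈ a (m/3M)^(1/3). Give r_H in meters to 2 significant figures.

r_H ≈ a (m/3M)^(1/3)
    = (4.9 × 10⁹) × (1.7 × 10²⁰ / (3 × 2.8 × 10²⁷))^(1/3)
    = 1.3 × 10⁷ m

1.3 × 10⁷ m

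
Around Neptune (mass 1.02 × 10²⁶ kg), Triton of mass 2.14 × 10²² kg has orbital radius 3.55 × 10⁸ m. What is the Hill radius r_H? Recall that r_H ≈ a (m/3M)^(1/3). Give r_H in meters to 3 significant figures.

1.46 × 10⁷ m

r_H ≈ a (m/3M)^(1/3)
    = (3.55 × 10⁸) × (2.14 × 10²² / (3 × 1.02 × 10²⁶))^(1/3)
    = 1.46 × 10⁷ m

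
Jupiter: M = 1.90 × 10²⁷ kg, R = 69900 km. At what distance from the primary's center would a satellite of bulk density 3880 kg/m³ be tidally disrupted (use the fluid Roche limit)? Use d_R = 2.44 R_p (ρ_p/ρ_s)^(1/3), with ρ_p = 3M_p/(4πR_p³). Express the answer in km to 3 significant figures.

ρ_p = 3M_p/(4πR_p³) = 3 × (1.90 × 10²⁷) / (4π × (6.99 × 10⁷ m)³) = 1330 kg/m³
d_R = 2.44 × 69900 km × (1330/3880)^(1/3)
    = 1.19 × 10⁵ km

1.19 × 10⁵ km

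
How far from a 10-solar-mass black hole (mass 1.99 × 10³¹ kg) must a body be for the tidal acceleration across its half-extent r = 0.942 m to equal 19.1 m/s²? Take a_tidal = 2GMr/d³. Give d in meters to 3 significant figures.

2GMr/d³ = a_tidal  ⇒  d = (2GMr / a_tidal)^(1/3)
d = (2 × 6.674×10⁻¹¹ × (1.99 × 10³¹) × (0.942) / (19.1))^(1/3)
  = 5.08 × 10⁶ m

5.08 × 10⁶ m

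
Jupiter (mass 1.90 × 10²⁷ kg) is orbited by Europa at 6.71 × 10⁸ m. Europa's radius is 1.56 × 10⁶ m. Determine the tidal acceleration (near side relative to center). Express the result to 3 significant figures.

1.31 × 10⁻³ m/s²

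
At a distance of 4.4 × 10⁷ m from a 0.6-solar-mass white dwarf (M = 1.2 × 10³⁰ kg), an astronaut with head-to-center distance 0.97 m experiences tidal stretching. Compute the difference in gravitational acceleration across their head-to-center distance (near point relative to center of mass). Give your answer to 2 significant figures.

Δg = 2GMr/d³
   = 2 × (6.674 × 10⁻¹¹) × (1.2 × 10³⁰) × (0.97) / (4.4 × 10⁷)³
   = 1.8 × 10⁻³ m/s²

1.8 × 10⁻³ m/s²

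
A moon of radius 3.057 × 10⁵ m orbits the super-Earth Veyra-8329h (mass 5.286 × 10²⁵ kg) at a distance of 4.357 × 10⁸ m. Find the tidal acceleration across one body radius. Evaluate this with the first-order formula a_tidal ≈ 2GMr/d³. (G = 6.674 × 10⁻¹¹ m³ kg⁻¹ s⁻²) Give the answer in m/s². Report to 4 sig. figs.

The tidal stretch is the gradient of GM/d² times the body's extent r, hence the 1/d³ dependence.
a_tidal = 2GMr/d³
        = 2 × (6.674 × 10⁻¹¹) × (5.286 × 10²⁵) × (3.057 × 10⁵) / (4.357 × 10⁸)³
        = 2.608 × 10⁻⁵ m/s²

2.608 × 10⁻⁵ m/s²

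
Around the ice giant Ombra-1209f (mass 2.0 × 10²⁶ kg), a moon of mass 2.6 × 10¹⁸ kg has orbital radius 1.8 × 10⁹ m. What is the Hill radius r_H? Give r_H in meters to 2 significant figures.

2.9 × 10⁶ m

r_H ≈ a (m/3M)^(1/3)
    = (1.8 × 10⁹) × (2.6 × 10¹⁸ / (3 × 2.0 × 10²⁶))^(1/3)
    = 2.9 × 10⁶ m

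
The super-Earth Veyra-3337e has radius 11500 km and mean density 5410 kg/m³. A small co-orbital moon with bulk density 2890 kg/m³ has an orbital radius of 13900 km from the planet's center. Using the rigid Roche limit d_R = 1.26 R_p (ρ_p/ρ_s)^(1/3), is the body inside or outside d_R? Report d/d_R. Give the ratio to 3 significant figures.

d_R = 1.26 × (11500 km) × (5410/2890)^(1/3) = 17860 km
d/d_R = (13900) / (17860) = 0.778
Since d/d_R < 1, the body is inside the Roche limit.

inside; d/d_R ≈ 0.778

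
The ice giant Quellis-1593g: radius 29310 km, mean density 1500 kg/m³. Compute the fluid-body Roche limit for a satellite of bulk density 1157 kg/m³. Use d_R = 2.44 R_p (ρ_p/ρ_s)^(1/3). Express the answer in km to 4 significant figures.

77980 km

d_R = 2.44 × 29310 km × (1500/1157)^(1/3)
    = 77980 km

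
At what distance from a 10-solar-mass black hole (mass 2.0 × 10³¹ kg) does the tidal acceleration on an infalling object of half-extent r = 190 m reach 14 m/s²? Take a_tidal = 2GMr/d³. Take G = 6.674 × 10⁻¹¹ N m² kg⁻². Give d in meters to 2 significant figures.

3.3 × 10⁷ m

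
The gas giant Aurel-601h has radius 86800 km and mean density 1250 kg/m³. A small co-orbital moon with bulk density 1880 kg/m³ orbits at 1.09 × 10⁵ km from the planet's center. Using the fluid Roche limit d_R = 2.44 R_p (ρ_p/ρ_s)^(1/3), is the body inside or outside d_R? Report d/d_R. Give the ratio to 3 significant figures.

d_R = 2.44 × (86800 km) × (1250/1880)^(1/3) = 1.849 × 10⁵ km
d/d_R = (1.09 × 10⁵) / (1.849 × 10⁵) = 0.590
Since d/d_R < 1, the body is inside the Roche limit.

inside; d/d_R ≈ 0.590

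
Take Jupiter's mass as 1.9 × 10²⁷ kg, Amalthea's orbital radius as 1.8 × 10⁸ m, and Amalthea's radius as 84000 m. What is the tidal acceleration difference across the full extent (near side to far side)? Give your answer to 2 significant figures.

7.3 × 10⁻³ m/s²

The field gradient is 2GM/d³; across the full diameter 2r the difference is 4GMr/d³.
Δg = 4GMr/d³
   = 4 × (6.674 × 10⁻¹¹) × (1.9 × 10²⁷) × (84000) / (1.8 × 10⁸)³
   = 7.3 × 10⁻³ m/s²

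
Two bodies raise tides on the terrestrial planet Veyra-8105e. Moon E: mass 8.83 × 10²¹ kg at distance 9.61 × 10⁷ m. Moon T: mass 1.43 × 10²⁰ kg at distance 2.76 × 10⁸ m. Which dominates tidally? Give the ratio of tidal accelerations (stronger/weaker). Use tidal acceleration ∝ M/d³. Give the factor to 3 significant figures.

Tidal acceleration ∝ M/d³, so compare M/d³ for each.
Moon E: (8.83 × 10²¹) / (9.61 × 10⁷)³ = 9.949 × 10⁻³
Moon T: (1.43 × 10²⁰) / (2.76 × 10⁸)³ = 6.802 × 10⁻⁶
Ratio (larger/smaller) = 1460

Moon E, by a factor of ≈ 1460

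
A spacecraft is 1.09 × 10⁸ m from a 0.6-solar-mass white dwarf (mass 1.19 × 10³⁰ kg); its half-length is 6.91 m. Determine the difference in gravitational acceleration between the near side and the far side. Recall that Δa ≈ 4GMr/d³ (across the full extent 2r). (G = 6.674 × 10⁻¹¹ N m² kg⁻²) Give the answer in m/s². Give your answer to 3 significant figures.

a_tidal = 4GMr/d³
        = 4 × (6.674 × 10⁻¹¹) × (1.19 × 10³⁰) × (6.91) / (1.09 × 10⁸)³
        = 1.70 × 10⁻³ m/s²

1.70 × 10⁻³ m/s²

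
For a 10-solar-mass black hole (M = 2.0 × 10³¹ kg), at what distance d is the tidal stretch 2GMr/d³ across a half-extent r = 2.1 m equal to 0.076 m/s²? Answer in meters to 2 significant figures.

2GMr/d³ = a_tidal  ⇒  d = (2GMr / a_tidal)^(1/3)
d = (2 × 6.674×10⁻¹¹ × (2.0 × 10³¹) × (2.1) / (0.076))^(1/3)
  = 4.2 × 10⁷ m

4.2 × 10⁷ m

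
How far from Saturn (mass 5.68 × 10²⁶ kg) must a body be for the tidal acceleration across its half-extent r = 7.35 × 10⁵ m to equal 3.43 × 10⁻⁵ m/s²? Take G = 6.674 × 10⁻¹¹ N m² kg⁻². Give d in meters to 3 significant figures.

1.18 × 10⁹ m

2GMr/d³ = a_tidal  ⇒  d = (2GMr / a_tidal)^(1/3)
d = (2 × 6.674×10⁻¹¹ × (5.68 × 10²⁶) × (7.35 × 10⁵) / (3.43 × 10⁻⁵))^(1/3)
  = 1.18 × 10⁹ m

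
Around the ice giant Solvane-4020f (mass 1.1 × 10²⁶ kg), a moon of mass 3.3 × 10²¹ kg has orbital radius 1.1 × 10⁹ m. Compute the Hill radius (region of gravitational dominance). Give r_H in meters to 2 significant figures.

r_H ≈ a (m/3M)^(1/3)
    = (1.1 × 10⁹) × (3.3 × 10²¹ / (3 × 1.1 × 10²⁶))^(1/3)
    = 2.4 × 10⁷ m

2.4 × 10⁷ m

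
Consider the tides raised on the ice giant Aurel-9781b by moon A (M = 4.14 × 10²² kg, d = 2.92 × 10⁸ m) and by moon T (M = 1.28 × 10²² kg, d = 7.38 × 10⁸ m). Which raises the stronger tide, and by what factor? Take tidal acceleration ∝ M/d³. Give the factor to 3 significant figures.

Moon A, by a factor of ≈ 52.2

Compare M/d³ for the two perturbers:
Moon A: (4.14 × 10²²) / (2.92 × 10⁸)³ = 1.663 × 10⁻³
Moon T: (1.28 × 10²²) / (7.38 × 10⁸)³ = 3.184 × 10⁻⁵
Ratio (larger/smaller) = 52.2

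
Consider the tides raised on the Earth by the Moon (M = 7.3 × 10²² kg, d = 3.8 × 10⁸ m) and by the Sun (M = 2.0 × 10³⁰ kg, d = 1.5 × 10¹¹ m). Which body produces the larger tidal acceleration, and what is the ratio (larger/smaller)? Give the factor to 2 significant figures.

The Moon, by a factor of ≈ 2.2

Tidal stretch scales as M/d³; compute that for each body.
The Moon: (7.3 × 10²²) / (3.8 × 10⁸)³ = 1.330 × 10⁻³
The Sun: (2.0 × 10³⁰) / (1.5 × 10¹¹)³ = 5.926 × 10⁻⁴
Ratio (larger/smaller) = 2.2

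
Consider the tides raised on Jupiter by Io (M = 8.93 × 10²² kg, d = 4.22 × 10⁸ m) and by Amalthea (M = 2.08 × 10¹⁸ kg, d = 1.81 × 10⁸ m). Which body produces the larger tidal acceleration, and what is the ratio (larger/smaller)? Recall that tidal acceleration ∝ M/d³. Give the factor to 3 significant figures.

Compare M/d³ for the two perturbers:
Io: (8.93 × 10²²) / (4.22 × 10⁸)³ = 1.188 × 10⁻³
Amalthea: (2.08 × 10¹⁸) / (1.81 × 10⁸)³ = 3.508 × 10⁻⁷
Ratio (larger/smaller) = 3390

Io, by a factor of ≈ 3390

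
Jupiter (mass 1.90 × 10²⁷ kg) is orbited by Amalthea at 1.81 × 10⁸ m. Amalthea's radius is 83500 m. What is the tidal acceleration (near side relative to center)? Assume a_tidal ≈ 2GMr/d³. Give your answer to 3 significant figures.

Δg = 2GMr/d³
   = 2 × (6.674 × 10⁻¹¹) × (1.90 × 10²⁷) × (83500) / (1.81 × 10⁸)³
   = 3.57 × 10⁻³ m/s²

3.57 × 10⁻³ m/s²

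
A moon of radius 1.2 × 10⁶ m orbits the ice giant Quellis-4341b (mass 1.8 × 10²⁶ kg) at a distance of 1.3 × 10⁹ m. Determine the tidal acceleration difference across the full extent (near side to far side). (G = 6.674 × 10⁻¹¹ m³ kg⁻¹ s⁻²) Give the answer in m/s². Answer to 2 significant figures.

2.6 × 10⁻⁵ m/s²

Near-to-far spans 2r, so the tidal difference is twice the near-to-center value: 4GMr/d³.
Δa = 4GMr/d³
   = 4 × (6.674 × 10⁻¹¹) × (1.8 × 10²⁶) × (1.2 × 10⁶) / (1.3 × 10⁹)³
   = 2.6 × 10⁻⁵ m/s²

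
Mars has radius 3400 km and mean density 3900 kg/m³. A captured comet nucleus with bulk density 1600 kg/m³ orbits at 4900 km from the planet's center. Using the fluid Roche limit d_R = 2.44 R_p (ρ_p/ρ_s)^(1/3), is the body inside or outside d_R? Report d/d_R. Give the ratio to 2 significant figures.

d_R = 2.44 × (3400 km) × (3900/1600)^(1/3) = 11160 km
d/d_R = (4900) / (11160) = 0.44
Since d/d_R < 1, the body is inside the Roche limit.

inside; d/d_R ≈ 0.44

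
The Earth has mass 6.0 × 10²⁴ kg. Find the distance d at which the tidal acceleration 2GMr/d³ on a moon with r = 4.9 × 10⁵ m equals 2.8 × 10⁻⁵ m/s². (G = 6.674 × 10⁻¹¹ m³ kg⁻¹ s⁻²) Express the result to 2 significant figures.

2GMr/d³ = a_tidal  ⇒  d = (2GMr / a_tidal)^(1/3)
d = (2 × 6.674×10⁻¹¹ × (6.0 × 10²⁴) × (4.9 × 10⁵) / (2.8 × 10⁻⁵))^(1/3)
  = 2.4 × 10⁸ m

2.4 × 10⁸ m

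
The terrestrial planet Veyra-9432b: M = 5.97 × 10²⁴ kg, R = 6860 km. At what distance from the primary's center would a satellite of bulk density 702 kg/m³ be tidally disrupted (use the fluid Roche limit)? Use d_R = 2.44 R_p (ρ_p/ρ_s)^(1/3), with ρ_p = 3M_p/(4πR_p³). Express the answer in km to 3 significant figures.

ρ_p = 3M_p/(4πR_p³) = 3 × (5.97 × 10²⁴) / (4π × (6.86 × 10⁶ m)³) = 4410 kg/m³
d_R = 2.44 × 6860 km × (4410/702)^(1/3)
    = 30900 km

30900 km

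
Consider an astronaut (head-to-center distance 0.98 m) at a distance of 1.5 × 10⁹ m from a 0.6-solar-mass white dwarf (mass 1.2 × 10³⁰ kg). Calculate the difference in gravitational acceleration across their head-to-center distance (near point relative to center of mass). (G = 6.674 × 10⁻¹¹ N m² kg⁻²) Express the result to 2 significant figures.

4.7 × 10⁻⁸ m/s²

Δa = 2GMr/d³
   = 2 × (6.674 × 10⁻¹¹) × (1.2 × 10³⁰) × (0.98) / (1.5 × 10⁹)³
   = 4.7 × 10⁻⁸ m/s²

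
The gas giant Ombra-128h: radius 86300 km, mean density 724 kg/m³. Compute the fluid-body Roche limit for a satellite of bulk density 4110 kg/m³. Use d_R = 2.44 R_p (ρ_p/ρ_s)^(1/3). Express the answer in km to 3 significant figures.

d_R = 2.44 × 86300 km × (724/4110)^(1/3)
    = 1.18 × 10⁵ km

1.18 × 10⁵ km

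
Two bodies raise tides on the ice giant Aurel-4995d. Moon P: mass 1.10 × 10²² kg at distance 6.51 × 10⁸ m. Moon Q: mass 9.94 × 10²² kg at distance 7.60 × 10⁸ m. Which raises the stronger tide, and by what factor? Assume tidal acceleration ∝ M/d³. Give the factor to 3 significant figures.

Moon Q, by a factor of ≈ 5.68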